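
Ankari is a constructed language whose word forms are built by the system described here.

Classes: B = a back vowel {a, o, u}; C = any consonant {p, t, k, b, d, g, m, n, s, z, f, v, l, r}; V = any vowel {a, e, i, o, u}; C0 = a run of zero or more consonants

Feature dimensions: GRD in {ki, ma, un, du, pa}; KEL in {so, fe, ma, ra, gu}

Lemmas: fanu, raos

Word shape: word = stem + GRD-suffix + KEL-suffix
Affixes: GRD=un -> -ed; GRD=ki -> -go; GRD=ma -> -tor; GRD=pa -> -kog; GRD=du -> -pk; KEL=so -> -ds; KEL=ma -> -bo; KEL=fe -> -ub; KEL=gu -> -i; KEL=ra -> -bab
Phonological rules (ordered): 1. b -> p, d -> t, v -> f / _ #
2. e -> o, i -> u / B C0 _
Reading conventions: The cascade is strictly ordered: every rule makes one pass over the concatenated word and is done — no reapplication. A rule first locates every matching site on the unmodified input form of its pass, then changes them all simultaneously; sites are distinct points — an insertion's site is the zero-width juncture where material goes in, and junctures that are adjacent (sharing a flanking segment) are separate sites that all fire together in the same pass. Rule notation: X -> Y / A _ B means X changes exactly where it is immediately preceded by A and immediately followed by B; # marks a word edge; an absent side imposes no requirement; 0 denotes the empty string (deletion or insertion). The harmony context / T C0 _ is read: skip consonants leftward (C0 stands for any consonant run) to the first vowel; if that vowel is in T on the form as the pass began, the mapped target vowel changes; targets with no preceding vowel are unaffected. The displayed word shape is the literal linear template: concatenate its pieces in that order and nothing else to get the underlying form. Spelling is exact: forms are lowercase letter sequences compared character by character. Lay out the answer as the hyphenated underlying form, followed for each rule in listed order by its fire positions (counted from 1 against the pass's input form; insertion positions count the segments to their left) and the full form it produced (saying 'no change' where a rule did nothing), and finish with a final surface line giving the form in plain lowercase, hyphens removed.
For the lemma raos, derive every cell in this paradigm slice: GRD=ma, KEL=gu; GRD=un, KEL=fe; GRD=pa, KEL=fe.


cell GRD=ma, KEL=gu:
underlying: raos-tor-i
1. b -> p, d -> t, v -> f / _ #: no change
2. e -> o, i -> u / B C0 _: fires at position(s) 8: raostoru
surface: raostoru

cell GRD=un, KEL=fe:
underlying: raos-ed-ub
1. b -> p, d -> t, v -> f / _ #: fires at position(s) 8: raosedup
2. e -> o, i -> u / B C0 _: fires at position(s) 5: raosodup
surface: raosodup

cell GRD=pa, KEL=fe:
underlying: raos-kog-ub
1. b -> p, d -> t, v -> f / _ #: fires at position(s) 9: raoskogup
2. e -> o, i -> u / B C0 _: no change
surface: raoskogup


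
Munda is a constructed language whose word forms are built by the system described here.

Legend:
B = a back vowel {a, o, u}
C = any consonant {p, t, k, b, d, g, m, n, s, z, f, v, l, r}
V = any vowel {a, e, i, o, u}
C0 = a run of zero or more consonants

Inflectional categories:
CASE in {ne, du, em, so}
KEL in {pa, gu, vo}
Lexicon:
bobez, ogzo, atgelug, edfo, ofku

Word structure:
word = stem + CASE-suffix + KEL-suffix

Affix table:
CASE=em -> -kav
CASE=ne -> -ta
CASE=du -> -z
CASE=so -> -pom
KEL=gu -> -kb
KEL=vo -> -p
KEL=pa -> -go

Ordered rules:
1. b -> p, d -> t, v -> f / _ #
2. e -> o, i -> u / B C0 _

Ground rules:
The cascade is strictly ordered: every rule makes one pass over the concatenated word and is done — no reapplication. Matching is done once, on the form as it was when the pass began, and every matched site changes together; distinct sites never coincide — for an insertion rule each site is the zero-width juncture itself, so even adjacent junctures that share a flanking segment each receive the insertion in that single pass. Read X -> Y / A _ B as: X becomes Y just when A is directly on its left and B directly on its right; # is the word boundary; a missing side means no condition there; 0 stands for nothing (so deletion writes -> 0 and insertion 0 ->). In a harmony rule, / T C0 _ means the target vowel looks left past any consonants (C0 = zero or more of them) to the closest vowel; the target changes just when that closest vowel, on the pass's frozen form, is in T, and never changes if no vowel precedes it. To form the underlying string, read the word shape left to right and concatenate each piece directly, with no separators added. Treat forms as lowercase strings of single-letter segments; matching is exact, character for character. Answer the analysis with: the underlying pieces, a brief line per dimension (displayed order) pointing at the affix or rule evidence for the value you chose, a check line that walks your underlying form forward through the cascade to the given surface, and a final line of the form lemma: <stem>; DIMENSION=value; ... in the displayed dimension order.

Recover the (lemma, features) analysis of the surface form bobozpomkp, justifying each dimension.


underlying: bobez-pom-kb
CASE=so - signalled by the affix -pom
KEL=gu - signalled by the affix -kb
check: bobezpomkb -> bobezpomkp -> bobozpomkp
lemma: bobez; CASE=so; KEL=gu


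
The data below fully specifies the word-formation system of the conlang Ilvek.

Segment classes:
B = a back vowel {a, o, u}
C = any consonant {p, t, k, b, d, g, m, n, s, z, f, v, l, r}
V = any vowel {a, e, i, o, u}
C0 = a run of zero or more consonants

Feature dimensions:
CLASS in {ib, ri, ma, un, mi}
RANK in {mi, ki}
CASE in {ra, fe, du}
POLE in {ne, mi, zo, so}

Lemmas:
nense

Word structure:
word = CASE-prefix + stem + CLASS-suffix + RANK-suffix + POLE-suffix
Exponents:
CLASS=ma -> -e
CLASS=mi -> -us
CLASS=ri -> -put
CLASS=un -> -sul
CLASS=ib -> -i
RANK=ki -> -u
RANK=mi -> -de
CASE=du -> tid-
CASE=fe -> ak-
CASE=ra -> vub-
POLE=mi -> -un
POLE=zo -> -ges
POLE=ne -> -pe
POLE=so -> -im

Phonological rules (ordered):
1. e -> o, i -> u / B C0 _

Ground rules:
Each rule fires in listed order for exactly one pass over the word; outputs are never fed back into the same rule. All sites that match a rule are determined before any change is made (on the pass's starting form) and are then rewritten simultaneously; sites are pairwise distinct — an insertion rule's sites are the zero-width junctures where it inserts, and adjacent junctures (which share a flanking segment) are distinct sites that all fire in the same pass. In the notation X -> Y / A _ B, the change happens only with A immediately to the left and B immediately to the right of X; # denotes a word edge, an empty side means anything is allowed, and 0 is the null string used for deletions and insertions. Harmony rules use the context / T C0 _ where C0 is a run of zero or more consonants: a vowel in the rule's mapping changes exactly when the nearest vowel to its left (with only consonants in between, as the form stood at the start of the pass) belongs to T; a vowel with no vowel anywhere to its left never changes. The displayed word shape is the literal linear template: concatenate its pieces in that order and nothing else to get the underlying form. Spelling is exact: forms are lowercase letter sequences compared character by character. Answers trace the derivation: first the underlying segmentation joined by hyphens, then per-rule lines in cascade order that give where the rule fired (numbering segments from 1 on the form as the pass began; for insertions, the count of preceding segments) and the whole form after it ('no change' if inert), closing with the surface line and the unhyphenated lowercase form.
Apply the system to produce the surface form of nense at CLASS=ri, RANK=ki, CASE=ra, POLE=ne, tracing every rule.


underlying: vub-nense-put-u-pe
1. e -> o, i -> u / B C0 _: fires at position(s) 5, 14: vubnonseputupo
surface: vubnonseputupo


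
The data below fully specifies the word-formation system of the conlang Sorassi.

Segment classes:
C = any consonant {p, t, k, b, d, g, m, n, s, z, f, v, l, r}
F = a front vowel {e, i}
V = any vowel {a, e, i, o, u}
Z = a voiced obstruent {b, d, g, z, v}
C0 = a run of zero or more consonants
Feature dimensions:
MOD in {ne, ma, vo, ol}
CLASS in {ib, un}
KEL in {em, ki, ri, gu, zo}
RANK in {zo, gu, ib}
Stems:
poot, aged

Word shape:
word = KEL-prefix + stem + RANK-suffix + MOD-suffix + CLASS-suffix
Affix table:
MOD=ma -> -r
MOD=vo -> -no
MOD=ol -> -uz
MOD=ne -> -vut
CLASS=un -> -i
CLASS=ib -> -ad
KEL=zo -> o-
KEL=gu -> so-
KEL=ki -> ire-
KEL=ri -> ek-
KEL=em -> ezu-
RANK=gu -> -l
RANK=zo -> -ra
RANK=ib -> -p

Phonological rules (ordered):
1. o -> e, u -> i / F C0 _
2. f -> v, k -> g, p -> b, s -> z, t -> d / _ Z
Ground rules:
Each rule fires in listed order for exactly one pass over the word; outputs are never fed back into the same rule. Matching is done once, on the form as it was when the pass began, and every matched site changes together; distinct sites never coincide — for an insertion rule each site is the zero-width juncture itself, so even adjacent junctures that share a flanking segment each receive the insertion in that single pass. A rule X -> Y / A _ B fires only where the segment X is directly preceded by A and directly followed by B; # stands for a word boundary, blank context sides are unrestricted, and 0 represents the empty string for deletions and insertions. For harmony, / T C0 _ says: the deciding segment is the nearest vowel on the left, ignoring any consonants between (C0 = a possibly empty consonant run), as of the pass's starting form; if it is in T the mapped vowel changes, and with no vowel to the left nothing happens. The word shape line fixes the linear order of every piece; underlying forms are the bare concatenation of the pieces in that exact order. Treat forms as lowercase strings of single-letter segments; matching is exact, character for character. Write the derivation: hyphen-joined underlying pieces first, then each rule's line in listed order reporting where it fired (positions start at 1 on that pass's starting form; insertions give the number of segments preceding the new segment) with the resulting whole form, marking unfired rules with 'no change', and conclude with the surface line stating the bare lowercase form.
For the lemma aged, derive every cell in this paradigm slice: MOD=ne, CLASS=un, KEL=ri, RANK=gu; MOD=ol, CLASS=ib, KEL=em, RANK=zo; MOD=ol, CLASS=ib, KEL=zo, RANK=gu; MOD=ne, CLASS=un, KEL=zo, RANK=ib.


cell MOD=ne, CLASS=un, KEL=ri, RANK=gu:
underlying: ek-aged-l-vut-i
1. o -> e, u -> i / F C0 _: fires at position(s) 9: ekagedlviti
2. f -> v, k -> g, p -> b, s -> z, t -> d / _ Z: no change
surface: ekagedlviti

cell MOD=ol, CLASS=ib, KEL=em, RANK=zo:
underlying: ezu-aged-ra-uz-ad
1. o -> e, u -> i / F C0 _: fires at position(s) 3: eziagedrauzad
2. f -> v, k -> g, p -> b, s -> z, t -> d / _ Z: no change
surface: eziagedrauzad

cell MOD=ol, CLASS=ib, KEL=zo, RANK=gu:
underlying: o-aged-l-uz-ad
1. o -> e, u -> i / F C0 _: fires at position(s) 7: oagedlizad
2. f -> v, k -> g, p -> b, s -> z, t -> d / _ Z: no change
surface: oagedlizad

cell MOD=ne, CLASS=un, KEL=zo, RANK=ib:
underlying: o-aged-p-vut-i
1. o -> e, u -> i / F C0 _: fires at position(s) 8: oagedpviti
2. f -> v, k -> g, p -> b, s -> z, t -> d / _ Z: fires at position(s) 6: oagedbviti
surface: oagedbviti


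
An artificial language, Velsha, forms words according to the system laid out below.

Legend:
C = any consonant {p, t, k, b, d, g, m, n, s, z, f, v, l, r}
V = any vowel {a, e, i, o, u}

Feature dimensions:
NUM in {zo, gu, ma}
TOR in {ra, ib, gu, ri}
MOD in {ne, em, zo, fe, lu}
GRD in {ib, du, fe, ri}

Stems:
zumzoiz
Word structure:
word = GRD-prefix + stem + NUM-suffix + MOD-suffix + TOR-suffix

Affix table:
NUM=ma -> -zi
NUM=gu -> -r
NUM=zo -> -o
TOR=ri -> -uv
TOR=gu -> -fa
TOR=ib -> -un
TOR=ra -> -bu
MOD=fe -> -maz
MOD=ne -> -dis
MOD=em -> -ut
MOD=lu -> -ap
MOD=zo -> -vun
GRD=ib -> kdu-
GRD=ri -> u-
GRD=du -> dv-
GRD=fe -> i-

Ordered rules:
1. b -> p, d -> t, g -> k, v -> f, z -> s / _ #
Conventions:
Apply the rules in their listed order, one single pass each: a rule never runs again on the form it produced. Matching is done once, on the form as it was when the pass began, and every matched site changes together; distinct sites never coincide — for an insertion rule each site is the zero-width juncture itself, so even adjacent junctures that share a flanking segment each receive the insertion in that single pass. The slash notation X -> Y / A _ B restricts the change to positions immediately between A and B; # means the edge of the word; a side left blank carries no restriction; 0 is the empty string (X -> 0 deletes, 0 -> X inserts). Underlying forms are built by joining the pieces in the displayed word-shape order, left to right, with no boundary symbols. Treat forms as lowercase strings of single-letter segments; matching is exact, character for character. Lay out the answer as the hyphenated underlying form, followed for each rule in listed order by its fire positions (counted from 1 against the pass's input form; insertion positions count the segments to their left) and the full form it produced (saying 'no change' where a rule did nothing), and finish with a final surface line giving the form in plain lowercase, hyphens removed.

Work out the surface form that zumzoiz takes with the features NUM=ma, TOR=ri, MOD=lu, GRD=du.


underlying: dv-zumzoiz-zi-ap-uv
1. b -> p, d -> t, g -> k, v -> f, z -> s / _ #: fires at position(s) 15: dvzumzoizziapuf
surface: dvzumzoizziapuf


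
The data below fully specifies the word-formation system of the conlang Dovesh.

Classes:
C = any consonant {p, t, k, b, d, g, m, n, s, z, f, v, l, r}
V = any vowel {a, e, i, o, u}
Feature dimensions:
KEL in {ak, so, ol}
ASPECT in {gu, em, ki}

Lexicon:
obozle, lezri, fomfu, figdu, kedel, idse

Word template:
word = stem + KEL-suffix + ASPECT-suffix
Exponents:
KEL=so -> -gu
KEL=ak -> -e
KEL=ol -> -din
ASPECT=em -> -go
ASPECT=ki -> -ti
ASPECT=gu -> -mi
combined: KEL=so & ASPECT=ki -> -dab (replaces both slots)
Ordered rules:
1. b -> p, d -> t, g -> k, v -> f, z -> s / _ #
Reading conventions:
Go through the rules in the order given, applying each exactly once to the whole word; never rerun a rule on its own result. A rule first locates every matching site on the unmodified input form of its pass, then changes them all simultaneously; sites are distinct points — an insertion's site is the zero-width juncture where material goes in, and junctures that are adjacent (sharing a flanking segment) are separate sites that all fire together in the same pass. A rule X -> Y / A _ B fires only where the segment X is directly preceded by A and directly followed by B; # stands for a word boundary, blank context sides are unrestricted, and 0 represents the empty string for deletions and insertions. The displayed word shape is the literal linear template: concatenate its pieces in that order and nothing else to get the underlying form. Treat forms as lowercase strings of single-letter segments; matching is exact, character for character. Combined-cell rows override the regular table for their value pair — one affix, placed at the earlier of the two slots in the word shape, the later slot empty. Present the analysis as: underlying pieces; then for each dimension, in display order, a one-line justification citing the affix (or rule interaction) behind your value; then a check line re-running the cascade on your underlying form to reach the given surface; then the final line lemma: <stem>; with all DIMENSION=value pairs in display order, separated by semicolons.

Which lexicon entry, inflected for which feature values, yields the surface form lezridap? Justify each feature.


underlying: lezri-dab
KEL=so - signalled by the combined affix row
ASPECT=ki - signalled by the combined affix row
check: lezridab -> lezridap
lemma: lezri; KEL=so; ASPECT=ki


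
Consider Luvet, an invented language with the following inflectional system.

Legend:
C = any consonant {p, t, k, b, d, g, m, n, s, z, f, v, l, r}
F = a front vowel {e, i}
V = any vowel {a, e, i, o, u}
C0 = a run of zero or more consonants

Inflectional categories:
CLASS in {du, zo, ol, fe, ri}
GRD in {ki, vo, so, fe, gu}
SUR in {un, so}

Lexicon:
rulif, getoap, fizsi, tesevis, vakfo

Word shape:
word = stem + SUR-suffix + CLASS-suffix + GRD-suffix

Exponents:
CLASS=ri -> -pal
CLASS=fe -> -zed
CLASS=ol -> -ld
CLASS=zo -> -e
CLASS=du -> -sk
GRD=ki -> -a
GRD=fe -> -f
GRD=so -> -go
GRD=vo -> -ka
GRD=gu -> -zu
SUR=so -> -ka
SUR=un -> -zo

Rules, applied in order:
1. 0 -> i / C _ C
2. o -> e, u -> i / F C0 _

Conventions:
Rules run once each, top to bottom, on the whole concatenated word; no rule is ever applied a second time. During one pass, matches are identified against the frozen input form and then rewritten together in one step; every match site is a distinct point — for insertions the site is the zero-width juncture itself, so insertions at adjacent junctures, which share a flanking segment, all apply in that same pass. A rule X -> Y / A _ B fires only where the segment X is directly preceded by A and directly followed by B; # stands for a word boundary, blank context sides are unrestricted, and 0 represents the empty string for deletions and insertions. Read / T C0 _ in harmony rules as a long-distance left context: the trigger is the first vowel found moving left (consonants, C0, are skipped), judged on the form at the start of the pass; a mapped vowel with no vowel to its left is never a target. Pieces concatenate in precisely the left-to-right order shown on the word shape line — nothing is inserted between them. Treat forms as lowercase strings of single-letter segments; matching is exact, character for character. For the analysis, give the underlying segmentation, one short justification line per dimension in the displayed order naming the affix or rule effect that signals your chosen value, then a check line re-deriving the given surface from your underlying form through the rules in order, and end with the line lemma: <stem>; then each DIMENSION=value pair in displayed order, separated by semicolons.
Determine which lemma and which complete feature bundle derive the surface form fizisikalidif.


underlying: fizsi-ka-ld-f
CLASS=ol - signalled by the affix -ld
GRD=fe - signalled by the affix -f
SUR=so - signalled by the affix -ka
check: fizsikaldf -> fizisikalidif -> fizisikalidif
lemma: fizsi; CLASS=ol; GRD=fe; SUR=so


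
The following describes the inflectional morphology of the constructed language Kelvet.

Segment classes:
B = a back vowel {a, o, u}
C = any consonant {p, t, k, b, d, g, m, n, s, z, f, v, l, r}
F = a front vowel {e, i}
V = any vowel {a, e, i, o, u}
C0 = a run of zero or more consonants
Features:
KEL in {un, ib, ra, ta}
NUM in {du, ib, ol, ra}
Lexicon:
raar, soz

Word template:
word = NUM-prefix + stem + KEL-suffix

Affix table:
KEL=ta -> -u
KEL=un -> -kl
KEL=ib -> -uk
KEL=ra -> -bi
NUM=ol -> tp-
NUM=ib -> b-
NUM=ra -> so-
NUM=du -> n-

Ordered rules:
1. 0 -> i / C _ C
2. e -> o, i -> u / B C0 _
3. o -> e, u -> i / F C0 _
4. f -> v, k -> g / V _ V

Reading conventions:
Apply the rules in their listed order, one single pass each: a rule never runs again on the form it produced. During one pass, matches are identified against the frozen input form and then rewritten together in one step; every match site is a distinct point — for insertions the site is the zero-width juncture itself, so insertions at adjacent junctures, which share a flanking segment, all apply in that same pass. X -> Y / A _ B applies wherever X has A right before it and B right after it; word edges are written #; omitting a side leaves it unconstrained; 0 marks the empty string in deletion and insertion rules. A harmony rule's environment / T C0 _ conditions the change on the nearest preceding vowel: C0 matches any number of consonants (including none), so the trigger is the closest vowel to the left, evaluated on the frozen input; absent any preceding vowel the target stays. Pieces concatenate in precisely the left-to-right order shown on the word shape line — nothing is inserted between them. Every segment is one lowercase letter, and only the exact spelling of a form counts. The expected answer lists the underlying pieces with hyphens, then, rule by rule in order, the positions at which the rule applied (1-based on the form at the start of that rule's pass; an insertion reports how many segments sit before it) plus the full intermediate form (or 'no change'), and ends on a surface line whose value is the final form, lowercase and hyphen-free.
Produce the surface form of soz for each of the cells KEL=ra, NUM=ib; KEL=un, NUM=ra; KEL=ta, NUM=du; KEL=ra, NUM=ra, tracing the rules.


cell KEL=ra, NUM=ib:
underlying: b-soz-bi
1. 0 -> i / C _ C: inserts after position(s) 1, 4: bisozibi
2. e -> o, i -> u / B C0 _: fires at position(s) 6: bisozubi
3. o -> e, u -> i / F C0 _: fires at position(s) 4: bisezubi
4. f -> v, k -> g / V _ V: no change
surface: bisezubi

cell KEL=un, NUM=ra:
underlying: so-soz-kl
1. 0 -> i / C _ C: inserts after position(s) 5, 6: sosozikil
2. e -> o, i -> u / B C0 _: fires at position(s) 6: sosozukil
3. o -> e, u -> i / F C0 _: no change
4. f -> v, k -> g / V _ V: fires at position(s) 7: sosozugil
surface: sosozugil

cell KEL=ta, NUM=du:
underlying: n-soz-u
1. 0 -> i / C _ C: inserts after position(s) 1: nisozu
2. e -> o, i -> u / B C0 _: no change
3. o -> e, u -> i / F C0 _: fires at position(s) 4: nisezu
4. f -> v, k -> g / V _ V: no change
surface: nisezu

cell KEL=ra, NUM=ra:
underlying: so-soz-bi
1. 0 -> i / C _ C: inserts after position(s) 5: sosozibi
2. e -> o, i -> u / B C0 _: fires at position(s) 6: sosozubi
3. o -> e, u -> i / F C0 _: no change
4. f -> v, k -> g / V _ V: no change
surface: sosozubi


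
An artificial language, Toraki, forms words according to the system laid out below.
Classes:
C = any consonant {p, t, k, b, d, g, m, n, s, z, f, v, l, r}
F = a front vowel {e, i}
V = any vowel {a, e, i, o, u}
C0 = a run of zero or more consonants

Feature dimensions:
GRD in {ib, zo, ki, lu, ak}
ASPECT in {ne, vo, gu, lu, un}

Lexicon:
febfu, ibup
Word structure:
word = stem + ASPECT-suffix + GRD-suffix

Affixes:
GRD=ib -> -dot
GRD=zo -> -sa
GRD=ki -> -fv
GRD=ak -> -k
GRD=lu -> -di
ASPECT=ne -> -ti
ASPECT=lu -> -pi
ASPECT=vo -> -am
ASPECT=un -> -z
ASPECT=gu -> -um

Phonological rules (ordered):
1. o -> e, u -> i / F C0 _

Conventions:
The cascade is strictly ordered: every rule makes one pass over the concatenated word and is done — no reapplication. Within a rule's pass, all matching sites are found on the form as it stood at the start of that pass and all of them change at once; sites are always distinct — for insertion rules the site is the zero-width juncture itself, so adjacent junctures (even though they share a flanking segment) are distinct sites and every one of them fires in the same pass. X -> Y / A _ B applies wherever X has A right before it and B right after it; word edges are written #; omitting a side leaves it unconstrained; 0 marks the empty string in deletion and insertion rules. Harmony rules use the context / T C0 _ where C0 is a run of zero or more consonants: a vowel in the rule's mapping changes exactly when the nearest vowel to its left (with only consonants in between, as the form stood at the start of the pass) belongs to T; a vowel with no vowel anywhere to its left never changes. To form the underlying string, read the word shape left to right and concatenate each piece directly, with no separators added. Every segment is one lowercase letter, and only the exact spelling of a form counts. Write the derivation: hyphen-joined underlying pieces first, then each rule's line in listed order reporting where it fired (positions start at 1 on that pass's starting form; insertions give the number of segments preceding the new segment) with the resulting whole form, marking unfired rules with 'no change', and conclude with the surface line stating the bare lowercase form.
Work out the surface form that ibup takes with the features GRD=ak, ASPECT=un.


underlying: ibup-z-k
1. o -> e, u -> i / F C0 _: fires at position(s) 3: ibipzk
surface: ibipzk


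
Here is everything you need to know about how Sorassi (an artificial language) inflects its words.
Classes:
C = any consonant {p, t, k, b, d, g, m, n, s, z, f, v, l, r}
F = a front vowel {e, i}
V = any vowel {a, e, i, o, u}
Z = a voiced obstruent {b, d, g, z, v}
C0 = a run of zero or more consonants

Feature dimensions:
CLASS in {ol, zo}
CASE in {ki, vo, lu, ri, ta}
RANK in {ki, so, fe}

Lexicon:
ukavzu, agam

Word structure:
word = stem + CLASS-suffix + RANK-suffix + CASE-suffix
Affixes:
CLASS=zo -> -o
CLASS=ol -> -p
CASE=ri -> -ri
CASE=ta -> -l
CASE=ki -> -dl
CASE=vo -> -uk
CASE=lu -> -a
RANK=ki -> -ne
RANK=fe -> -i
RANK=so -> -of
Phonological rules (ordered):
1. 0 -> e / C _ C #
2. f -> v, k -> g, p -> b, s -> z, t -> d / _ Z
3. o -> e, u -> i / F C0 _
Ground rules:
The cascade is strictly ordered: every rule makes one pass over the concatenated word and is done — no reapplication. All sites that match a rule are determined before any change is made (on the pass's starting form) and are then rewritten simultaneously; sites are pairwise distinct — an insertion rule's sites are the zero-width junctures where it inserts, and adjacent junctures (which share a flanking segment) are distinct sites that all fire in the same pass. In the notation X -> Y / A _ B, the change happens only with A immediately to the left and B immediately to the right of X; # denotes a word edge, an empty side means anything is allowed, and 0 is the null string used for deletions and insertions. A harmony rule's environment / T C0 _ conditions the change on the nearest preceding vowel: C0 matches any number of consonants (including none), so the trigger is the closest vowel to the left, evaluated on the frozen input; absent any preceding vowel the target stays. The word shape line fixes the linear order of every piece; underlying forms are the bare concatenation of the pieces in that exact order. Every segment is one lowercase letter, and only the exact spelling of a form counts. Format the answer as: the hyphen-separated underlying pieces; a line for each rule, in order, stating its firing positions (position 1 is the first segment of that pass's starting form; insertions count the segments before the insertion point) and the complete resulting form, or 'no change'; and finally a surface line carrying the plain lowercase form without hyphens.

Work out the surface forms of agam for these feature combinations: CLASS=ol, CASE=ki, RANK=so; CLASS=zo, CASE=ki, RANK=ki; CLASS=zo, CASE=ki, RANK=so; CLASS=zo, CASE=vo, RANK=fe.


cell CLASS=ol, CASE=ki, RANK=so:
underlying: agam-p-of-dl
1. 0 -> e / C _ C #: inserts after position(s) 8: agampofdel
2. f -> v, k -> g, p -> b, s -> z, t -> d / _ Z: fires at position(s) 7: agampovdel
3. o -> e, u -> i / F C0 _: no change
surface: agampovdel

cell CLASS=zo, CASE=ki, RANK=ki:
underlying: agam-o-ne-dl
1. 0 -> e / C _ C #: inserts after position(s) 8: agamonedel
2. f -> v, k -> g, p -> b, s -> z, t -> d / _ Z: no change
3. o -> e, u -> i / F C0 _: no change
surface: agamonedel

cell CLASS=zo, CASE=ki, RANK=so:
underlying: agam-o-of-dl
1. 0 -> e / C _ C #: inserts after position(s) 8: agamoofdel
2. f -> v, k -> g, p -> b, s -> z, t -> d / _ Z: fires at position(s) 7: agamoovdel
3. o -> e, u -> i / F C0 _: no change
surface: agamoovdel

cell CLASS=zo, CASE=vo, RANK=fe:
underlying: agam-o-i-uk
1. 0 -> e / C _ C #: no change
2. f -> v, k -> g, p -> b, s -> z, t -> d / _ Z: no change
3. o -> e, u -> i / F C0 _: fires at position(s) 7: agamoiik
surface: agamoiik


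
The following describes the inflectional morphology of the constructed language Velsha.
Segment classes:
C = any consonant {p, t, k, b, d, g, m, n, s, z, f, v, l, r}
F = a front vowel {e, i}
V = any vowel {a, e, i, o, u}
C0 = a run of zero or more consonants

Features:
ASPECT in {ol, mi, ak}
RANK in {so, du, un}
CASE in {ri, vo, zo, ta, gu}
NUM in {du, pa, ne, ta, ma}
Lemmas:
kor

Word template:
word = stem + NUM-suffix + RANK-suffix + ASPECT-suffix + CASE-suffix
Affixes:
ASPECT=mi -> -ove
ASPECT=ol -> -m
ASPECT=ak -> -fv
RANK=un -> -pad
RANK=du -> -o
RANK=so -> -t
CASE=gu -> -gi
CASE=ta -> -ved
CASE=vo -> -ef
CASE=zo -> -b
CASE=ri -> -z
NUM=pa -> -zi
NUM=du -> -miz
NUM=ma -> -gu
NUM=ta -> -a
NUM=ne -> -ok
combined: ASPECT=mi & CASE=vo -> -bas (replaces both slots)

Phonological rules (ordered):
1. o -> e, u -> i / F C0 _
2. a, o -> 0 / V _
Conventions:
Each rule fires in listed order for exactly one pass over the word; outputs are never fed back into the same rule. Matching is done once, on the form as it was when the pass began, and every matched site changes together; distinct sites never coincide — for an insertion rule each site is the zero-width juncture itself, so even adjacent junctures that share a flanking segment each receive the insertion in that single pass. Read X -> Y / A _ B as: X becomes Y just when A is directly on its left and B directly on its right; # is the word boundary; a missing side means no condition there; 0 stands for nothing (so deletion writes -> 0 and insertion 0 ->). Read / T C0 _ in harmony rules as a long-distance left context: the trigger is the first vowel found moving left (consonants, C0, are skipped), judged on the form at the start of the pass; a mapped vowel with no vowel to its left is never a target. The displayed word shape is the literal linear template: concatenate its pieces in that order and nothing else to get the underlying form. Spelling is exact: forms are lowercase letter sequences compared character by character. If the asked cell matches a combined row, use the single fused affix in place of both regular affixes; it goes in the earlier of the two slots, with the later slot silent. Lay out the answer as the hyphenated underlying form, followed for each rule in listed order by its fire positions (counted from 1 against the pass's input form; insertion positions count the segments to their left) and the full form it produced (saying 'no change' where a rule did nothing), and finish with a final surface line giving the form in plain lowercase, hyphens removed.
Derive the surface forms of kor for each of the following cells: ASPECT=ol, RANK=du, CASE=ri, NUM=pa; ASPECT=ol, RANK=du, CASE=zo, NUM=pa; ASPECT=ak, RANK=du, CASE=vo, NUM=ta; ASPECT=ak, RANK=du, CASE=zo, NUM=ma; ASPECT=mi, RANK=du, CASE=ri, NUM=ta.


cell ASPECT=ol, RANK=du, CASE=ri, NUM=pa:
underlying: kor-zi-o-m-z
1. o -> e, u -> i / F C0 _: fires at position(s) 6: korziemz
2. a, o -> 0 / V _: no change
surface: korziemz

cell ASPECT=ol, RANK=du, CASE=zo, NUM=pa:
underlying: kor-zi-o-m-b
1. o -> e, u -> i / F C0 _: fires at position(s) 6: korziemb
2. a, o -> 0 / V _: no change
surface: korziemb

cell ASPECT=ak, RANK=du, CASE=vo, NUM=ta:
underlying: kor-a-o-fv-ef
1. o -> e, u -> i / F C0 _: no change
2. a, o -> 0 / V _: fires at position(s) 5: korafvef
surface: korafvef

cell ASPECT=ak, RANK=du, CASE=zo, NUM=ma:
underlying: kor-gu-o-fv-b
1. o -> e, u -> i / F C0 _: no change
2. a, o -> 0 / V _: fires at position(s) 6: korgufvb
surface: korgufvb

cell ASPECT=mi, RANK=du, CASE=ri, NUM=ta:
underlying: kor-a-o-ove-z
1. o -> e, u -> i / F C0 _: no change
2. a, o -> 0 / V _: fires at position(s) 5, 6: koravez
surface: koravez


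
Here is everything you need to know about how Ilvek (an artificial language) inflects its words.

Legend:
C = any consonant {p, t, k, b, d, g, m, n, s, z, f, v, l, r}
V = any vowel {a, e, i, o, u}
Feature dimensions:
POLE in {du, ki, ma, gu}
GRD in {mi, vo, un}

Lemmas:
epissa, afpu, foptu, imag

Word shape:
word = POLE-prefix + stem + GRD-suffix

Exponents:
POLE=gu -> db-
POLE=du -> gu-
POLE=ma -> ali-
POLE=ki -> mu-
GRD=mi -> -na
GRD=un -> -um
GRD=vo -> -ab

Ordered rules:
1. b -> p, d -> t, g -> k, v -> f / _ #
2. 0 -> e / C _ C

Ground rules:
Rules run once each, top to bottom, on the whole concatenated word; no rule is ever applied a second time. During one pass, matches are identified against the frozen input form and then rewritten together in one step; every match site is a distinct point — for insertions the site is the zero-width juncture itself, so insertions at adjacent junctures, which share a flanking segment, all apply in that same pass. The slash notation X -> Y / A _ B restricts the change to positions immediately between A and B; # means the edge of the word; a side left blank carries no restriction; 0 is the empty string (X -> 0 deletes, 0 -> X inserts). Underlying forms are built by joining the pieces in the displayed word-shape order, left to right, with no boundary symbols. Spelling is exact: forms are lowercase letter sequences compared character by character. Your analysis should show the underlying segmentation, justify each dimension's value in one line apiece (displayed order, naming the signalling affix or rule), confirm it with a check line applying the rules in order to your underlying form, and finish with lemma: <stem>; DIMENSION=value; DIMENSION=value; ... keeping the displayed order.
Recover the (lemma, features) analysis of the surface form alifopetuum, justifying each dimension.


underlying: ali-foptu-um
POLE=ma - signalled by the affix ali-
GRD=un - signalled by the affix -um
check: alifoptuum -> alifoptuum -> alifopetuum
lemma: foptu; POLE=ma; GRD=un


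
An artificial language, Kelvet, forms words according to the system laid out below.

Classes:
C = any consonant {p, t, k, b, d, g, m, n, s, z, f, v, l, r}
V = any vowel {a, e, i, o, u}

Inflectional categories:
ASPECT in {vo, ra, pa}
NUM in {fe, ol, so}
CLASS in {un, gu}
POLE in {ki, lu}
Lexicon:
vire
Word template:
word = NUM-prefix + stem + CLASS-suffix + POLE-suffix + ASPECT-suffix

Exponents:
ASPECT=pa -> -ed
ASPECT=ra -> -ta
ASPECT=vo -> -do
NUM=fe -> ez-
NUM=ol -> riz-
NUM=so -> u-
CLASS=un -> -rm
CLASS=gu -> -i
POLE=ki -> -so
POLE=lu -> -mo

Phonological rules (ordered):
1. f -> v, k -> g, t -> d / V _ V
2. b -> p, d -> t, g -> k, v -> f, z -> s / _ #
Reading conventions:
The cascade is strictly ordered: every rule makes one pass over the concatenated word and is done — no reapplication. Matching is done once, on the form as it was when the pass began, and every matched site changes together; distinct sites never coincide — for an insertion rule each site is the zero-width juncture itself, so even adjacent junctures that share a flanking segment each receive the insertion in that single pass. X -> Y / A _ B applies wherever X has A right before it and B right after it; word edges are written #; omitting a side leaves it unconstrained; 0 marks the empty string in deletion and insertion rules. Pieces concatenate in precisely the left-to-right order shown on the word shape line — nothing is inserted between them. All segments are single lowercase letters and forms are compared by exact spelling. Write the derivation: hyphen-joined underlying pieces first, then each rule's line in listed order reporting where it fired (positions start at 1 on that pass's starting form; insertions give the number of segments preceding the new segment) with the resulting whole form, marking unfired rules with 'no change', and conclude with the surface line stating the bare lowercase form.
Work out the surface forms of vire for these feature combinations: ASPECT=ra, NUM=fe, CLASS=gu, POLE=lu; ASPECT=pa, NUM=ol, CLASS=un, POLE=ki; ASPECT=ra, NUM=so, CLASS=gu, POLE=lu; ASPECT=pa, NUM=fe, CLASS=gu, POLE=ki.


cell ASPECT=ra, NUM=fe, CLASS=gu, POLE=lu:
underlying: ez-vire-i-mo-ta
1. f -> v, k -> g, t -> d / V _ V: fires at position(s) 10: ezvireimoda
2. b -> p, d -> t, g -> k, v -> f, z -> s / _ #: no change
surface: ezvireimoda

cell ASPECT=pa, NUM=ol, CLASS=un, POLE=ki:
underlying: riz-vire-rm-so-ed
1. f -> v, k -> g, t -> d / V _ V: no change
2. b -> p, d -> t, g -> k, v -> f, z -> s / _ #: fires at position(s) 13: rizvirermsoet
surface: rizvirermsoet

cell ASPECT=ra, NUM=so, CLASS=gu, POLE=lu:
underlying: u-vire-i-mo-ta
1. f -> v, k -> g, t -> d / V _ V: fires at position(s) 9: uvireimoda
2. b -> p, d -> t, g -> k, v -> f, z -> s / _ #: no change
surface: uvireimoda

cell ASPECT=pa, NUM=fe, CLASS=gu, POLE=ki:
underlying: ez-vire-i-so-ed
1. f -> v, k -> g, t -> d / V _ V: no change
2. b -> p, d -> t, g -> k, v -> f, z -> s / _ #: fires at position(s) 11: ezvireisoet
surface: ezvireisoet


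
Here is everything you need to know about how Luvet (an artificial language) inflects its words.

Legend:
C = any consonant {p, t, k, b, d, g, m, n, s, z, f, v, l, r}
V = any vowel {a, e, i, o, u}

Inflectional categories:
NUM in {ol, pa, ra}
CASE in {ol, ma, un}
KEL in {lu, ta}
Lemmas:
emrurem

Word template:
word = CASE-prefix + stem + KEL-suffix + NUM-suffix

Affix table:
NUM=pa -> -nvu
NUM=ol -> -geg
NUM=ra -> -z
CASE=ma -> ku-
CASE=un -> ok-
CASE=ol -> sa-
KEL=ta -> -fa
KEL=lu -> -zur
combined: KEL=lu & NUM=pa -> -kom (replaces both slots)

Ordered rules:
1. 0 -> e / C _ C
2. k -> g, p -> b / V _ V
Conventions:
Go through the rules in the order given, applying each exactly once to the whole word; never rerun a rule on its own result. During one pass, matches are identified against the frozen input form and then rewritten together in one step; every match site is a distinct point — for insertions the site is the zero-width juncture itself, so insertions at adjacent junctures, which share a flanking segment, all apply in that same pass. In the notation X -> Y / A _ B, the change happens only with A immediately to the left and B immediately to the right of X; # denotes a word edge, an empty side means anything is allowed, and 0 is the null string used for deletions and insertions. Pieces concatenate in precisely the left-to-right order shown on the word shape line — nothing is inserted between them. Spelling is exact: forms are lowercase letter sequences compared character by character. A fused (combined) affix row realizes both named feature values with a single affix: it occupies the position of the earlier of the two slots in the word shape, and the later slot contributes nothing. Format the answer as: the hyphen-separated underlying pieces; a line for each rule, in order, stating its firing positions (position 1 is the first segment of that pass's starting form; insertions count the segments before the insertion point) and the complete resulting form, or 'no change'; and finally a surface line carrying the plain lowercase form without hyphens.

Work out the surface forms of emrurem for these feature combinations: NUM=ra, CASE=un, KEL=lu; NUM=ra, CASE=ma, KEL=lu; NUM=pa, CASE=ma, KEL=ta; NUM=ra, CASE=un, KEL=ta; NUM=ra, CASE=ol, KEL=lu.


cell NUM=ra, CASE=un, KEL=lu:
underlying: ok-emrurem-zur-z
1. 0 -> e / C _ C: inserts after position(s) 4, 9, 12: okemeruremezurez
2. k -> g, p -> b / V _ V: fires at position(s) 2: ogemeruremezurez
surface: ogemeruremezurez

cell NUM=ra, CASE=ma, KEL=lu:
underlying: ku-emrurem-zur-z
1. 0 -> e / C _ C: inserts after position(s) 4, 9, 12: kuemeruremezurez
2. k -> g, p -> b / V _ V: no change
surface: kuemeruremezurez

cell NUM=pa, CASE=ma, KEL=ta:
underlying: ku-emrurem-fa-nvu
1. 0 -> e / C _ C: inserts after position(s) 4, 9, 12: kuemeruremefanevu
2. k -> g, p -> b / V _ V: no change
surface: kuemeruremefanevu

cell NUM=ra, CASE=un, KEL=ta:
underlying: ok-emrurem-fa-z
1. 0 -> e / C _ C: inserts after position(s) 4, 9: okemeruremefaz
2. k -> g, p -> b / V _ V: fires at position(s) 2: ogemeruremefaz
surface: ogemeruremefaz

cell NUM=ra, CASE=ol, KEL=lu:
underlying: sa-emrurem-zur-z
1. 0 -> e / C _ C: inserts after position(s) 4, 9, 12: saemeruremezurez
2. k -> g, p -> b / V _ V: no change
surface: saemeruremezurez


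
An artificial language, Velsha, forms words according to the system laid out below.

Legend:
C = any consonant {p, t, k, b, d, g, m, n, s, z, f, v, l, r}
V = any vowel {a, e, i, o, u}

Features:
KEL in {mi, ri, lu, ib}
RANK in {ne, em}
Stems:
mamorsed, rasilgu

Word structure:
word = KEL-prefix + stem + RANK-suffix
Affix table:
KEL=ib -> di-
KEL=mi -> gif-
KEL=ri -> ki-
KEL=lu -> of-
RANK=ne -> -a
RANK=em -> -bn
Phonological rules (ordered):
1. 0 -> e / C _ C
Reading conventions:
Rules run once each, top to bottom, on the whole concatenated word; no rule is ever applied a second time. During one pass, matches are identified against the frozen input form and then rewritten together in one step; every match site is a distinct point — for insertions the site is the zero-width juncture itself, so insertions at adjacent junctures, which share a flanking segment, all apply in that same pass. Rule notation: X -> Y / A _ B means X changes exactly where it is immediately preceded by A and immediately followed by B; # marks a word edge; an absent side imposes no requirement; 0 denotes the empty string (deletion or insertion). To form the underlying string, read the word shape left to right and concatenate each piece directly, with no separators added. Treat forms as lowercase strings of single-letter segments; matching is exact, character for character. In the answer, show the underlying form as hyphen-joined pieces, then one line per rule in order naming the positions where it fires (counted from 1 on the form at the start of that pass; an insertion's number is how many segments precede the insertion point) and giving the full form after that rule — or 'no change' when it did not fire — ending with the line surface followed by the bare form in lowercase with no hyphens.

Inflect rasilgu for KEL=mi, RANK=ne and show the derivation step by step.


underlying: gif-rasilgu-a
1. 0 -> e / C _ C: inserts after position(s) 3, 8: giferasilegua
surface: giferasilegua
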